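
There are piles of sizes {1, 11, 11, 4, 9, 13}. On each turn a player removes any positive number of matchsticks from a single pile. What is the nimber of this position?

Compute the nim-sum pairwise:
1 ^ 11 = 10
10 ^ 11 = 1
1 ^ 4 = 5
5 ^ 9 = 12
12 ^ 13 = 1

1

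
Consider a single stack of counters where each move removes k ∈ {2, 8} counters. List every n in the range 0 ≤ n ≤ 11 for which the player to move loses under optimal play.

Build the Grundy sequence with g(k) = mex{g(k−s) : s ∈ {2, 8}, s ≤ k}:
g(0) = mex{} = 0
g(1) = mex{} = 0
g(2) = mex{0} = 1
g(3) = mex{0} = 1
g(4) = mex{1} = 0
g(5) = mex{1} = 0
g(6) = mex{0} = 1
g(7) = mex{0} = 1
g(8) = mex{0,1} = 2
g(9) = mex{0,1} = 2
g(10) = mex{1,2} = 0
g(11) = mex{1,2} = 0
The P-positions (g = 0) in 0..11 are 0, 1, 4, 5, 10, 11.

0, 1, 4, 5, 10, 11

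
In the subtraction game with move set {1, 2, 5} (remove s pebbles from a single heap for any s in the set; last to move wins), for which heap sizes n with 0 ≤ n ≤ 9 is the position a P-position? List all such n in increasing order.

Build the Grundy sequence with g(k) = mex{g(k−s) : s ∈ {1, 2, 5}, s ≤ k}:
k:     0  1  2  3  4  5  6  7  8  9
g(k):  0  1  2  0  1  2  0  1  2  0
The P-positions (g = 0) in 0..9 are 0, 3, 6, 9.

0, 3, 6, 9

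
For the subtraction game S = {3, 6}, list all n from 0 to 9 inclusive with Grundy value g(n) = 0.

Compute g(0), g(1), … for moves {3, 6}:
g(0) = mex{} = 0
g(1) = mex{} = 0
g(2) = mex{} = 0
g(3) = mex{0} = 1
g(4) = mex{0} = 1
g(5) = mex{0} = 1
g(6) = mex{0,1} = 2
g(7) = mex{0,1} = 2
g(8) = mex{0,1} = 2
g(9) = mex{1,2} = 0
The P-positions (g = 0) in 0..9 are 0, 1, 2, 9.

0, 1, 2, 9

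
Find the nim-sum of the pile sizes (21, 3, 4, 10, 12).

20

Compute the nim-sum pairwise:
21 ⊕ 3 = 22
22 ⊕ 4 = 18
18 ⊕ 10 = 24
24 ⊕ 12 = 20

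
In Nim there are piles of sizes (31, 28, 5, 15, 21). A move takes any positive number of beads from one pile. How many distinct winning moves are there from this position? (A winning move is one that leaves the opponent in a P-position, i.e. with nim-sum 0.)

Compute the nim-sum pairwise:
31 XOR 28 = 3
3 XOR 5 = 6
6 XOR 15 = 9
9 XOR 21 = 28
The overall nim-sum is X = 28. A pile of size p has a winning move iff p XOR X < p (reduce it to p XOR X).
  31: 31 XOR 28 = 3 < 31 — winning move (to 3).
  28: 28 XOR 28 = 0 < 28 — winning move (to 0).
  5: 5 XOR 28 = 25 ≥ 5 — no move.
  15: 15 XOR 28 = 19 ≥ 15 — no move.
  21: 21 XOR 28 = 9 < 21 — winning move (to 9).
That gives 3 winning moves.

3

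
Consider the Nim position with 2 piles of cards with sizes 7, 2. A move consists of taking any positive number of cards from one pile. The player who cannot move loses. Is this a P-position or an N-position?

N-position

Compute the nim-sum pairwise:
7 ^ 2 = 5
The nim-sum is 5 ≠ 0, so this is an N-position: the player to move can win.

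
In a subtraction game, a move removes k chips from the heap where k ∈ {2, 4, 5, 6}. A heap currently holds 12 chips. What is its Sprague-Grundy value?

2

Build the Grundy sequence with g(k) = mex{g(k−s) : s ∈ {2, 4, 5, 6}, s ≤ k}:
k:     0  1  2  3  4  5  6  7  8  9 10 11 12
g(k):  0  0  1  1  2  2  3  3  0  0  1  1  2
So g(12) = 2.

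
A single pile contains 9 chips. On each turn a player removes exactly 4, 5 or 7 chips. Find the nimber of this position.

2

Compute g(0), g(1), … for moves {4, 5, 7}:
g(0) = mex{} = 0
g(1) = mex{} = 0
g(2) = mex{} = 0
g(3) = mex{} = 0
g(4) = mex{0} = 1
g(5) = mex{0} = 1
g(6) = mex{0} = 1
g(7) = mex{0} = 1
g(8) = mex{0,1} = 2
g(9) = mex{0,1} = 2
So g(9) = 2.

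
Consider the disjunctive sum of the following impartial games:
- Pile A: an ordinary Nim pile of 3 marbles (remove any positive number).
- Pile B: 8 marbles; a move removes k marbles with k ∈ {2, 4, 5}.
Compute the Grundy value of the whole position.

3

Pile A is a plain Nim pile of size 3, so its Grundy value is 3.
For pile B, compute g(0), g(1), … with moves {2, 4, 5}:
g(0) = mex{} = 0
g(1) = mex{} = 0
g(2) = mex{0} = 1
g(3) = mex{0} = 1
g(4) = mex{0,1} = 2
g(5) = mex{0,1} = 2
g(6) = mex{0,1,2} = 3
g(7) = mex{1,2} = 0
g(8) = mex{1,2,3} = 0
So g(8) = 0.
The value of a disjunctive sum is the nim-sum of the parts.
Combined value = 3 XOR 0 = 3.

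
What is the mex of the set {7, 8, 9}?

0 is not in the set, so the mex is 0.

0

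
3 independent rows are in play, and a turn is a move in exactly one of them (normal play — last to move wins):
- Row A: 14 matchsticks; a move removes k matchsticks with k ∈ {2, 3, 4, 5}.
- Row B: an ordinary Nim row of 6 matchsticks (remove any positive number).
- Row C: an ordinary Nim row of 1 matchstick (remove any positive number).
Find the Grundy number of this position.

7

Build the Grundy sequence for row A with g(k) = mex{g(k−s) : s ∈ {2, 3, 4, 5}, s ≤ k}:
k:     0  1  2  3  4  5  6  7  8  9 10 11 12 13 14
g(k):  0  0  1  1  2  2  3  0  0  1  1  2  2  3  0
So g(14) = 0.
Row B is a plain Nim row of size 6, so its Grundy value is 6.
Row C is a plain Nim row of size 1, so its Grundy value is 1.
By the Sprague-Grundy theorem, the Grundy value of a sum of independent games is the XOR of the component values.
Combined value = 0 XOR 6 XOR 1 = 7.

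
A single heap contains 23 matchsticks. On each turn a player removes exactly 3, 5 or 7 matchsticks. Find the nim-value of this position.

1

Build the Grundy sequence with g(k) = mex{g(k−s) : s ∈ {3, 5, 7}, s ≤ k}:
k:     0  1  2  3  4  5  6  7  8  9 10 11 12 13 14 15 16 17 18 19 20 21 22 23
g(k):  0  0  0  1  1  1  2  2  2  3  0  0  0  1  1  1  2  2  2  3  0  0  0  1
So g(23) = 1.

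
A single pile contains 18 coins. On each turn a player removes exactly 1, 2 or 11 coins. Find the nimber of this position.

0

Grundy values for subtraction set {1, 2, 11}:
k:     0  1  2  3  4  5  6  7  8  9 10 11 12 13 14 15 16 17 18
g(k):  0  1  2  0  1  2  0  1  2  0  1  2  0  1  2  0  1  2  0
So g(18) = 0.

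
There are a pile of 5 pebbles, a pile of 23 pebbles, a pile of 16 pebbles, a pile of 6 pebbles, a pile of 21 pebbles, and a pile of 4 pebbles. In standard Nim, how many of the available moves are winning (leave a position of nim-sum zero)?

3

Compute the nim-sum pairwise:
5 XOR 23 = 18
18 XOR 16 = 2
2 XOR 6 = 4
4 XOR 21 = 17
17 XOR 4 = 21
The overall nim-sum is X = 21. A pile of size p has a winning move iff p XOR X < p (reduce it to p XOR X).
  5: 5 XOR 21 = 16 ≥ 5 — no move.
  23: 23 XOR 21 = 2 < 23 — winning move (to 2).
  16: 16 XOR 21 = 5 < 16 — winning move (to 5).
  6: 6 XOR 21 = 19 ≥ 6 — no move.
  21: 21 XOR 21 = 0 < 21 — winning move (to 0).
  4: 4 XOR 21 = 17 ≥ 4 — no move.
That gives 3 winning moves.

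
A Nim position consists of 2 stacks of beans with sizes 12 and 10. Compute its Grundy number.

Write each in binary and XOR column by column:
  1100  (12)
  1010  (10)
  ----
  0110  (6)

6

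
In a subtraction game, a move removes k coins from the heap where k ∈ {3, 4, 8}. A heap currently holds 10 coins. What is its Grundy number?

1

Build the Grundy sequence with g(k) = mex{g(k−s) : s ∈ {3, 4, 8}, s ≤ k}:
k:     0  1  2  3  4  5  6  7  8  9 10
g(k):  0  0  0  1  1  1  2  0  2  3  1
So g(10) = 1.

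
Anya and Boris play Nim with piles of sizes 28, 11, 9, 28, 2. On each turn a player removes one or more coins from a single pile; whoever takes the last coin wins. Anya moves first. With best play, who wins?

Boris wins

Nim-sum: 28 ⊕ 11 ⊕ 9 ⊕ 28 ⊕ 2 = 0.
The nim-sum is 0, so this is a P-position: the player to move is in a losing position under optimal play; Anya is about to move from it and so loses — Boris wins.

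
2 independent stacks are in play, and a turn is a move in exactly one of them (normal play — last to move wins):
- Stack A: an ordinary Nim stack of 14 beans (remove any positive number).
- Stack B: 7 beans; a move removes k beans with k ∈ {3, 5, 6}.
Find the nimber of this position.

12

Stack A is a plain Nim stack of size 14, so its Grundy value is 14.
Grundy values for stack B (subtraction set {3, 5, 6}):
k:     0  1  2  3  4  5  6  7
g(k):  0  0  0  1  1  1  2  2
So g(7) = 2.
The value of a disjunctive sum is the nim-sum of the parts.
Combined value = 14 XOR 2 = 12.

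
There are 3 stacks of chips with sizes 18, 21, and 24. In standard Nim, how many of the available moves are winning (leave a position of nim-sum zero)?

3

Write each in binary and XOR column by column:
  10010  (18)
  10101  (21)
  11000  (24)
  -----
  11111  (31)
The overall nim-sum is X = 31. A stack of size p has a winning move iff p XOR X < p (reduce it to p XOR X).
  18: 18 XOR 31 = 13 < 18 — winning move (to 13).
  21: 21 XOR 31 = 10 < 21 — winning move (to 10).
  24: 24 XOR 31 = 7 < 24 — winning move (to 7).
That gives 3 winning moves.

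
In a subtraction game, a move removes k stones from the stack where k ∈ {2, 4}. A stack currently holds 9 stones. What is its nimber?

Compute g(0), g(1), … for moves {2, 4}:
k:     0  1  2  3  4  5  6  7  8  9
g(k):  0  0  1  1  2  2  0  0  1  1
So g(9) = 1.

1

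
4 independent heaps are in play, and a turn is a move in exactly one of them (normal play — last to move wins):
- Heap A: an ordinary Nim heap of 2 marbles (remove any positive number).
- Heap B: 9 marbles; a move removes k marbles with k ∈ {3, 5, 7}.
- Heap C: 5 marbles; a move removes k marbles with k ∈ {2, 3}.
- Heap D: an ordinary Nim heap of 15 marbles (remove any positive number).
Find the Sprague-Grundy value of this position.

14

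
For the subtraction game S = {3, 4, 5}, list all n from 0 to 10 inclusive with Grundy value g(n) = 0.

0, 1, 2, 8, 9, 10

Grundy values for subtraction set {3, 4, 5}:
k:     0  1  2  3  4  5  6  7  8  9 10
g(k):  0  0  0  1  1  1  2  2  0  0  0
The P-positions (g = 0) in 0..10 are 0, 1, 2, 8, 9, 10.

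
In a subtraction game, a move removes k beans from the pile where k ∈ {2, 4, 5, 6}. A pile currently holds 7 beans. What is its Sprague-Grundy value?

Compute g(0), g(1), … for moves {2, 4, 5, 6}:
g(0) = mex{} = 0
g(1) = mex{} = 0
g(2) = mex{0} = 1
g(3) = mex{0} = 1
g(4) = mex{0,1} = 2
g(5) = mex{0,1} = 2
g(6) = mex{0,1,2} = 3
g(7) = mex{0,1,2} = 3
So g(7) = 3.

3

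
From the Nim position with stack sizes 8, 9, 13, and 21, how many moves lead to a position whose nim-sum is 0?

1

Compute the nim-sum pairwise:
8 ^ 9 = 1
1 ^ 13 = 12
12 ^ 21 = 25
The overall nim-sum is X = 25. A stack of size p has a winning move iff p XOR X < p (reduce it to p XOR X).
  8: 8 XOR 25 = 17 ≥ 8 — no move.
  9: 9 XOR 25 = 16 ≥ 9 — no move.
  13: 13 XOR 25 = 20 ≥ 13 — no move.
  21: 21 XOR 25 = 12 < 21 — winning move (to 12).
That gives 1 winning move.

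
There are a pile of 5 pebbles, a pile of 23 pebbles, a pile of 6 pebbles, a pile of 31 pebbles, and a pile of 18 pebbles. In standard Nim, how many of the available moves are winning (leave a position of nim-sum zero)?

3

Compute the nim-sum pairwise:
5 ⊕ 23 = 18
18 ⊕ 6 = 20
20 ⊕ 31 = 11
11 ⊕ 18 = 25
The overall nim-sum is X = 25. A pile of size p has a winning move iff p XOR X < p (reduce it to p XOR X).
  5: 5 XOR 25 = 28 ≥ 5 — no move.
  23: 23 XOR 25 = 14 < 23 — winning move (to 14).
  6: 6 XOR 25 = 31 ≥ 6 — no move.
  31: 31 XOR 25 = 6 < 31 — winning move (to 6).
  18: 18 XOR 25 = 11 < 18 — winning move (to 11).
That gives 3 winning moves.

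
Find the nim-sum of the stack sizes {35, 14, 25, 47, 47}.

52

Write each in binary and XOR column by column:
  100011  (35)
  001110  (14)
  011001  (25)
  101111  (47)
  101111  (47)
  ------
  110100  (52)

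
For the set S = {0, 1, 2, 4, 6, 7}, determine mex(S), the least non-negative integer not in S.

The values 0, 1, 2 are all present; 3 is the first non-negative integer missing from the set.

3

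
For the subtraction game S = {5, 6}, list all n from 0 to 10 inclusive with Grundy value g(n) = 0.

0, 1, 2, 3, 4

Compute g(0), g(1), … for moves {5, 6}:
g(0) = mex{} = 0
g(1) = mex{} = 0
g(2) = mex{} = 0
g(3) = mex{} = 0
g(4) = mex{} = 0
g(5) = mex{0} = 1
g(6) = mex{0} = 1
g(7) = mex{0} = 1
g(8) = mex{0} = 1
g(9) = mex{0} = 1
g(10) = mex{0,1} = 2
The P-positions (g = 0) in 0..10 are 0, 1, 2, 3, 4.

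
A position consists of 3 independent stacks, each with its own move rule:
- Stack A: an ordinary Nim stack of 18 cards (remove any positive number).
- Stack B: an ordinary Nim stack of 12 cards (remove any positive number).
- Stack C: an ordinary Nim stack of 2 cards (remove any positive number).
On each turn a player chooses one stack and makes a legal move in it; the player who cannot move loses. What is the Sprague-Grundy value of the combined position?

28

Stack A is a plain Nim stack of size 18, so its Grundy value is 18.
Stack B is a plain Nim stack of size 12, so its Grundy value is 12.
Stack C is a plain Nim stack of size 2, so its Grundy value is 2.
The value of a disjunctive sum is the nim-sum of the parts.
Combined value = 18 ⊕ 12 ⊕ 2 = 28.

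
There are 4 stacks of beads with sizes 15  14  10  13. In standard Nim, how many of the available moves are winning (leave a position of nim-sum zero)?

3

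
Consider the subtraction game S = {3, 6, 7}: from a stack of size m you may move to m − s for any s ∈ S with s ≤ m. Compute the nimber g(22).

0

Compute g(0), g(1), … for moves {3, 6, 7}:
k:     0  1  2  3  4  5  6  7  8  9 10 11 12 13 14 15 16 17 18 19 20 21 22
g(k):  0  0  0  1  1  1  2  2  2  3  0  0  0  1  1  1  2  2  2  3  0  0  0
So g(22) = 0.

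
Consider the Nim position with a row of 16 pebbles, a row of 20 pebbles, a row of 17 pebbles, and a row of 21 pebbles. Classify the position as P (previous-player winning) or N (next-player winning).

In binary:
  10000  (16)
  10100  (20)
  10001  (17)
  10101  (21)
  -----
  00000  (0)
The nim-sum is 0, so this is a P-position: the player to move is in a losing position under optimal play.

P-position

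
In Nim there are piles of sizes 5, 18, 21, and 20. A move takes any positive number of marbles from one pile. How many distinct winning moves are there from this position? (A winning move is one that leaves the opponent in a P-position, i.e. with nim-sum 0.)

3

Write each in binary and XOR column by column:
  00101  (5)
  10010  (18)
  10101  (21)
  10100  (20)
  -----
  10110  (22)
The overall nim-sum is X = 22. A pile of size p has a winning move iff p XOR X < p (reduce it to p XOR X).
  5: 5 XOR 22 = 19 ≥ 5 — no move.
  18: 18 XOR 22 = 4 < 18 — winning move (to 4).
  21: 21 XOR 22 = 3 < 21 — winning move (to 3).
  20: 20 XOR 22 = 2 < 20 — winning move (to 2).
That gives 3 winning moves.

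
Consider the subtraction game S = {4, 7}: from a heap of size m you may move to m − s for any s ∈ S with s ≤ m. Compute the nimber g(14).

0

Compute g(0), g(1), … for moves {4, 7}:
k:     0  1  2  3  4  5  6  7  8  9 10 11 12 13 14
g(k):  0  0  0  0  1  1  1  1  2  2  2  0  0  0  0
So g(14) = 0.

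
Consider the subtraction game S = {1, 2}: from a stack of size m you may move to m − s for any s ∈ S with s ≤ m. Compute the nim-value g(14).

2

Compute g(0), g(1), … for moves {1, 2}:
g(0) = mex{} = 0
g(1) = mex{0} = 1
g(2) = mex{0,1} = 2
g(3) = mex{1,2} = 0
g(4) = mex{0,2} = 1
g(5) = mex{0,1} = 2
g(6) = mex{1,2} = 0
g(7) = mex{0,2} = 1
g(8) = mex{0,1} = 2
g(9) = mex{1,2} = 0
g(10) = mex{0,2} = 1
g(11) = mex{0,1} = 2
g(12) = mex{1,2} = 0
g(13) = mex{0,2} = 1
g(14) = mex{0,1} = 2
So g(14) = 2.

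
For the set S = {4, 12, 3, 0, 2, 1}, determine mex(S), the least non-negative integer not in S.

5

The values 0, 1, 2, 3, 4 are all present; 5 is the first non-negative integer missing from the set.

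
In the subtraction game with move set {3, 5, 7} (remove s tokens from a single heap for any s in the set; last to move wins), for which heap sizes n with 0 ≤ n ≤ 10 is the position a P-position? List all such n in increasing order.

0, 1, 2, 10

Compute g(0), g(1), … for moves {3, 5, 7}:
g(0) = mex{} = 0
g(1) = mex{} = 0
g(2) = mex{} = 0
g(3) = mex{0} = 1
g(4) = mex{0} = 1
g(5) = mex{0} = 1
g(6) = mex{0,1} = 2
g(7) = mex{0,1} = 2
g(8) = mex{0,1} = 2
g(9) = mex{0,1,2} = 3
g(10) = mex{1,2} = 0
The P-positions (g = 0) in 0..10 are 0, 1, 2, 10.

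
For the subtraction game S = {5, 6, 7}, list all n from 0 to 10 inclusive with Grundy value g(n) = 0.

0, 1, 2, 3, 4

Grundy values for subtraction set {5, 6, 7}:
k:     0  1  2  3  4  5  6  7  8  9 10
g(k):  0  0  0  0  0  1  1  1  1  1  2
The P-positions (g = 0) in 0..10 are 0, 1, 2, 3, 4.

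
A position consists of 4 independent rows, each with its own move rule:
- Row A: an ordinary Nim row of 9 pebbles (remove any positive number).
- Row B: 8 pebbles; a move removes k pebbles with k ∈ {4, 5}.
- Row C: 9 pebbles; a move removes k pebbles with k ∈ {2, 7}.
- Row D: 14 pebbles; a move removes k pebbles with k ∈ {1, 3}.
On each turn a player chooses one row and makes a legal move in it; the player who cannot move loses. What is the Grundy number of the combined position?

Row A is a plain Nim row of size 9, so its Grundy value is 9.
Build the Grundy sequence for row B with g(k) = mex{g(k−s) : s ∈ {4, 5}, s ≤ k}:
g(0) = mex{} = 0
g(1) = mex{} = 0
g(2) = mex{} = 0
g(3) = mex{} = 0
g(4) = mex{0} = 1
g(5) = mex{0} = 1
g(6) = mex{0} = 1
g(7) = mex{0} = 1
g(8) = mex{0,1} = 2
So g(8) = 2.
Grundy values for row C (subtraction set {2, 7}):
k:     0  1  2  3  4  5  6  7  8  9
g(k):  0  0  1  1  0  0  1  1  2  0
So g(9) = 0.
For row D, compute g(0), g(1), … with moves {1, 3}:
k:     0  1  2  3  4  5  6  7  8  9 10 11 12 13 14
g(k):  0  1  0  1  0  1  0  1  0  1  0  1  0  1  0
So g(14) = 0.
The value of a disjunctive sum is the nim-sum of the parts.
Combined value = 9 ⊕ 2 ⊕ 0 ⊕ 0 = 11.

11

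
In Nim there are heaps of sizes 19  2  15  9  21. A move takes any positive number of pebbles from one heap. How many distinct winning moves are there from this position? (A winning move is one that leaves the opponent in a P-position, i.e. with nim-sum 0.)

3

In binary:
  10011  (19)
  00010  (2)
  01111  (15)
  01001  (9)
  10101  (21)
  -----
  00010  (2)
The overall nim-sum is X = 2. A heap of size p has a winning move iff p XOR X < p (reduce it to p XOR X).
  19: 19 XOR 2 = 17 < 19 — winning move (to 17).
  2: 2 XOR 2 = 0 < 2 — winning move (to 0).
  15: 15 XOR 2 = 13 < 15 — winning move (to 13).
  9: 9 XOR 2 = 11 ≥ 9 — no move.
  21: 21 XOR 2 = 23 ≥ 21 — no move.
That gives 3 winning moves.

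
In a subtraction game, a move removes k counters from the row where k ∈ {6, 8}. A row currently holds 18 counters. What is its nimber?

0

Build the Grundy sequence with g(k) = mex{g(k−s) : s ∈ {6, 8}, s ≤ k}:
k:     0  1  2  3  4  5  6  7  8  9 10 11 12 13 14 15 16 17 18
g(k):  0  0  0  0  0  0  1  1  1  1  1  1  2  2  0  0  0  0  0
So g(18) = 0.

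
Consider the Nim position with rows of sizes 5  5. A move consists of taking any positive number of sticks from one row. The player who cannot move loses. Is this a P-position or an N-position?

P-position

Bitwise XOR of the heap sizes:
  101  (5)
  101  (5)
  ---
  000  (0)
The nim-sum is 0, so this is a P-position: the player to move is in a losing position under optimal play.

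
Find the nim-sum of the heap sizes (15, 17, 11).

In binary:
  01111  (15)
  10001  (17)
  01011  (11)
  -----
  10101  (21)

21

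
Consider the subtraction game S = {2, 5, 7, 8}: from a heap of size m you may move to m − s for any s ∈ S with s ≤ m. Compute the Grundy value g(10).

Grundy values for subtraction set {2, 5, 7, 8}:
k:     0  1  2  3  4  5  6  7  8  9 10
g(k):  0  0  1  1  0  2  1  3  2  2  0
So g(10) = 0.

0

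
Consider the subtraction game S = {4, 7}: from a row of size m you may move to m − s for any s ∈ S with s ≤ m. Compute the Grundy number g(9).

Grundy values for subtraction set {4, 7}:
k:     0  1  2  3  4  5  6  7  8  9
g(k):  0  0  0  0  1  1  1  1  2  2
So g(9) = 2.

2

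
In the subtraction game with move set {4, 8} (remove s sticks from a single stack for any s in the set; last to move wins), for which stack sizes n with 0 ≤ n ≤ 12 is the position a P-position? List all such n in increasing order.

0, 1, 2, 3, 12

Grundy values for subtraction set {4, 8}:
k:     0  1  2  3  4  5  6  7  8  9 10 11 12
g(k):  0  0  0  0  1  1  1  1  2  2  2  2  0
The P-positions (g = 0) in 0..12 are 0, 1, 2, 3, 12.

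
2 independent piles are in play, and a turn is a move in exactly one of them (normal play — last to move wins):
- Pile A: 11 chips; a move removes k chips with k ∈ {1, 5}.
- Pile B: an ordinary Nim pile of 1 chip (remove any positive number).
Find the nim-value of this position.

0

Grundy values for pile A (subtraction set {1, 5}):
g(0) = mex{} = 0
g(1) = mex{0} = 1
g(2) = mex{1} = 0
g(3) = mex{0} = 1
g(4) = mex{1} = 0
g(5) = mex{0} = 1
g(6) = mex{1} = 0
g(7) = mex{0} = 1
g(8) = mex{1} = 0
g(9) = mex{0} = 1
g(10) = mex{1} = 0
g(11) = mex{0} = 1
So g(11) = 1.
Pile B is a plain Nim pile of size 1, so its Grundy value is 1.
The value of a disjunctive sum is the nim-sum of the parts.
Combined value = 1 ⊕ 1 = 0.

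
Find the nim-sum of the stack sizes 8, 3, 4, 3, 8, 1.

5

Write each in binary and XOR column by column:
  1000  (8)
  0011  (3)
  0100  (4)
  0011  (3)
  1000  (8)
  0001  (1)
  ----
  0101  (5)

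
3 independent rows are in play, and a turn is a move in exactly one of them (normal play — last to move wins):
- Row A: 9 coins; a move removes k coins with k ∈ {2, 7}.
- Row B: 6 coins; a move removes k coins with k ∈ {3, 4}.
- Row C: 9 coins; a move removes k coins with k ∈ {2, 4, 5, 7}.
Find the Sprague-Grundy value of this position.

2

Grundy values for row A (subtraction set {2, 7}):
k:     0  1  2  3  4  5  6  7  8  9
g(k):  0  0  1  1  0  0  1  1  2  0
So g(9) = 0.
For row B, compute g(0), g(1), … with moves {3, 4}:
g(0) = mex{} = 0
g(1) = mex{} = 0
g(2) = mex{} = 0
g(3) = mex{0} = 1
g(4) = mex{0} = 1
g(5) = mex{0} = 1
g(6) = mex{0,1} = 2
So g(6) = 2.
For row C, compute g(0), g(1), … with moves {2, 4, 5, 7}:
k:     0  1  2  3  4  5  6  7  8  9
g(k):  0  0  1  1  2  2  3  3  4  0
So g(9) = 0.
By the Sprague-Grundy theorem, the Grundy value of a sum of independent games is the XOR of the component values.
Combined value = 0 ⊕ 2 ⊕ 0 = 2.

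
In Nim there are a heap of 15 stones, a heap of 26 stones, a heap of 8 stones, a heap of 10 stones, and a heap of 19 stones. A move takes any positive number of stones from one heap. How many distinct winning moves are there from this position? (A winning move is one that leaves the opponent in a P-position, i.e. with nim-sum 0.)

1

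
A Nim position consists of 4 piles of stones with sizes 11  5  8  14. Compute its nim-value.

Write each in binary and XOR column by column:
  1011  (11)
  0101  (5)
  1000  (8)
  1110  (14)
  ----
  1000  (8)

8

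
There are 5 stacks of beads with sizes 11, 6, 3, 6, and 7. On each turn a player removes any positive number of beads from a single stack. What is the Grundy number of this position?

Bitwise XOR of the heap sizes:
  1011  (11)
  0110  (6)
  0011  (3)
  0110  (6)
  0111  (7)
  ----
  1111  (15)

15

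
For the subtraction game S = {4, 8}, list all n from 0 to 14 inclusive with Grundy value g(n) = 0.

Build the Grundy sequence with g(k) = mex{g(k−s) : s ∈ {4, 8}, s ≤ k}:
g(0) = mex{} = 0
g(1) = mex{} = 0
g(2) = mex{} = 0
g(3) = mex{} = 0
g(4) = mex{0} = 1
g(5) = mex{0} = 1
g(6) = mex{0} = 1
g(7) = mex{0} = 1
g(8) = mex{0,1} = 2
g(9) = mex{0,1} = 2
g(10) = mex{0,1} = 2
g(11) = mex{0,1} = 2
g(12) = mex{1,2} = 0
g(13) = mex{1,2} = 0
g(14) = mex{1,2} = 0
The P-positions (g = 0) in 0..14 are 0, 1, 2, 3, 12, 13, 14.

0, 1, 2, 3, 12, 13, 14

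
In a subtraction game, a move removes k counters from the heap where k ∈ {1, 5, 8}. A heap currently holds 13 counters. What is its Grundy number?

0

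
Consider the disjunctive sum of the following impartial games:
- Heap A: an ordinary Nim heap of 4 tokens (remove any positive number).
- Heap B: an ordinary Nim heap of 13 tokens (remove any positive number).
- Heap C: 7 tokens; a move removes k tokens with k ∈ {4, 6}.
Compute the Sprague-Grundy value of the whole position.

8

Heap A is a plain Nim heap of size 4, so its Grundy value is 4.
Heap B is a plain Nim heap of size 13, so its Grundy value is 13.
Build the Grundy sequence for heap C with g(k) = mex{g(k−s) : s ∈ {4, 6}, s ≤ k}:
k:     0  1  2  3  4  5  6  7
g(k):  0  0  0  0  1  1  1  1
So g(7) = 1.
By the Sprague-Grundy theorem, the Grundy value of a sum of independent games is the XOR of the component values.
Combined value = 4 ⊕ 13 ⊕ 1 = 8.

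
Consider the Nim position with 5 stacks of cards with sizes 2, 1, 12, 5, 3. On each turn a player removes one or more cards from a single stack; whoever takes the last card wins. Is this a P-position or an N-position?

N-position

In binary:
  0010  (2)
  0001  (1)
  1100  (12)
  0101  (5)
  0011  (3)
  ----
  1001  (9)
The nim-sum is 9 ≠ 0, so this is an N-position: the player to move can win.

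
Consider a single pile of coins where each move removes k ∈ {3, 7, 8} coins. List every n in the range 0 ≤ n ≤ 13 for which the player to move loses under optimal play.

0, 1, 2, 6, 11, 12

Compute g(0), g(1), … for moves {3, 7, 8}:
k:     0  1  2  3  4  5  6  7  8  9 10 11 12 13
g(k):  0  0  0  1  1  1  0  2  2  1  3  0  0  2
The P-positions (g = 0) in 0..13 are 0, 1, 2, 6, 11, 12.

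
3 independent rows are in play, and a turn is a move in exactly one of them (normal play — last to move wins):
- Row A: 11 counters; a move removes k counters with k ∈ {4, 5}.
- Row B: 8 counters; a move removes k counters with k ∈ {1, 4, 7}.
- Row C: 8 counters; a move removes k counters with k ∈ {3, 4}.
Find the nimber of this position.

0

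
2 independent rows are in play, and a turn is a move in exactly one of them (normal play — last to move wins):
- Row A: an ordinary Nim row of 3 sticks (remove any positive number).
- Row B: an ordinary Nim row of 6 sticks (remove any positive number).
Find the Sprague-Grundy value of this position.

5

Row A is a plain Nim row of size 3, so its Grundy value is 3.
Row B is a plain Nim row of size 6, so its Grundy value is 6.
The value of a disjunctive sum is the nim-sum of the parts.
Combined value = 3 XOR 6 = 5.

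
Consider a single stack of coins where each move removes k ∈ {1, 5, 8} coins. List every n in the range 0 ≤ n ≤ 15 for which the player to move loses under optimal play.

Compute g(0), g(1), … for moves {1, 5, 8}:
k:     0  1  2  3  4  5  6  7  8  9 10 11 12 13 14 15
g(k):  0  1  0  1  0  1  0  1  2  3  2  3  2  0  1  0
The P-positions (g = 0) in 0..15 are 0, 2, 4, 6, 13, 15.

0, 2, 4, 6, 13, 15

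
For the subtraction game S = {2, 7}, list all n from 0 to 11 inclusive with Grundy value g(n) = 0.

0, 1, 4, 5, 9, 10

Build the Grundy sequence with g(k) = mex{g(k−s) : s ∈ {2, 7}, s ≤ k}:
g(0) = mex{} = 0
g(1) = mex{} = 0
g(2) = mex{0} = 1
g(3) = mex{0} = 1
g(4) = mex{1} = 0
g(5) = mex{1} = 0
g(6) = mex{0} = 1
g(7) = mex{0} = 1
g(8) = mex{0,1} = 2
g(9) = mex{1} = 0
g(10) = mex{1,2} = 0
g(11) = mex{0} = 1
The P-positions (g = 0) in 0..11 are 0, 1, 4, 5, 9, 10.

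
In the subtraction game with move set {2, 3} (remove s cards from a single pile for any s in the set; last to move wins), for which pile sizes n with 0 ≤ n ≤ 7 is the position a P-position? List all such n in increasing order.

Build the Grundy sequence with g(k) = mex{g(k−s) : s ∈ {2, 3}, s ≤ k}:
g(0) = mex{} = 0
g(1) = mex{} = 0
g(2) = mex{0} = 1
g(3) = mex{0} = 1
g(4) = mex{0,1} = 2
g(5) = mex{1} = 0
g(6) = mex{1,2} = 0
g(7) = mex{0,2} = 1
The P-positions (g = 0) in 0..7 are 0, 1, 5, 6.

0, 1, 5, 6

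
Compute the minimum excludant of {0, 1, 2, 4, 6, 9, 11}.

3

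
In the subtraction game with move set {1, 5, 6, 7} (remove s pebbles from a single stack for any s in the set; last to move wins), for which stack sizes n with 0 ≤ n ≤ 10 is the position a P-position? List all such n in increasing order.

0, 2, 4

Build the Grundy sequence with g(k) = mex{g(k−s) : s ∈ {1, 5, 6, 7}, s ≤ k}:
g(0) = mex{} = 0
g(1) = mex{0} = 1
g(2) = mex{1} = 0
g(3) = mex{0} = 1
g(4) = mex{1} = 0
g(5) = mex{0} = 1
g(6) = mex{0,1} = 2
g(7) = mex{0,1,2} = 3
g(8) = mex{0,1,3} = 2
g(9) = mex{0,1,2} = 3
g(10) = mex{0,1,3} = 2
The P-positions (g = 0) in 0..10 are 0, 2, 4.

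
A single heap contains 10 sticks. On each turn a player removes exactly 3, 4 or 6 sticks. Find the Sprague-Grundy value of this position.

0

Build the Grundy sequence with g(k) = mex{g(k−s) : s ∈ {3, 4, 6}, s ≤ k}:
g(0) = mex{} = 0
g(1) = mex{} = 0
g(2) = mex{} = 0
g(3) = mex{0} = 1
g(4) = mex{0} = 1
g(5) = mex{0} = 1
g(6) = mex{0,1} = 2
g(7) = mex{0,1} = 2
g(8) = mex{0,1} = 2
g(9) = mex{1,2} = 0
g(10) = mex{1,2} = 0
So g(10) = 0.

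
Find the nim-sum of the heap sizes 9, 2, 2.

9

Nim-sum: 9 XOR 2 XOR 2 = 9.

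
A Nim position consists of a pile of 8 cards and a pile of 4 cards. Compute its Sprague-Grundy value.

12

Compute the nim-sum pairwise:
8 XOR 4 = 12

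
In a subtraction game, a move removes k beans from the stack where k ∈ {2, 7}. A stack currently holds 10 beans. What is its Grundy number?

Compute g(0), g(1), … for moves {2, 7}:
g(0) = mex{} = 0
g(1) = mex{} = 0
g(2) = mex{0} = 1
g(3) = mex{0} = 1
g(4) = mex{1} = 0
g(5) = mex{1} = 0
g(6) = mex{0} = 1
g(7) = mex{0} = 1
g(8) = mex{0,1} = 2
g(9) = mex{1} = 0
g(10) = mex{1,2} = 0
So g(10) = 0.

0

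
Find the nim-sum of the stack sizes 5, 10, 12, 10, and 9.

0

Nim-sum: 5 XOR 10 XOR 12 XOR 10 XOR 9 = 0.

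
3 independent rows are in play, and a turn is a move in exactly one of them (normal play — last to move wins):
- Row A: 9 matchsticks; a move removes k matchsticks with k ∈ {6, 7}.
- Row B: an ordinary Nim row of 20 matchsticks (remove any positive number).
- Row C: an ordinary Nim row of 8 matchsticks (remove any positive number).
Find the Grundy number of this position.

Build the Grundy sequence for row A with g(k) = mex{g(k−s) : s ∈ {6, 7}, s ≤ k}:
k:     0  1  2  3  4  5  6  7  8  9
g(k):  0  0  0  0  0  0  1  1  1  1
So g(9) = 1.
Row B is a plain Nim row of size 20, so its Grundy value is 20.
Row C is a plain Nim row of size 8, so its Grundy value is 8.
The value of a disjunctive sum is the nim-sum of the parts.
Combined value = 1 ⊕ 20 ⊕ 8 = 29.

29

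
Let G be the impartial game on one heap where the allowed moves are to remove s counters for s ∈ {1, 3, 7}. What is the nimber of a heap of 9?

1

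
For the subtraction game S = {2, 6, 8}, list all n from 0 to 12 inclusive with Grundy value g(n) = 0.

0, 1, 4, 5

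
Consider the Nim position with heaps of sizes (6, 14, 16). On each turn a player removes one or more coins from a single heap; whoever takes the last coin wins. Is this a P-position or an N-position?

Compute the nim-sum pairwise:
6 ⊕ 14 = 8
8 ⊕ 16 = 24
The nim-sum is 24 ≠ 0, so this is an N-position: the player to move can win.

N-position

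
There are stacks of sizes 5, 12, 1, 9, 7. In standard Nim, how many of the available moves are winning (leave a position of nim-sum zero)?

3

Bitwise XOR of the heap sizes:
  0101  (5)
  1100  (12)
  0001  (1)
  1001  (9)
  0111  (7)
  ----
  0110  (6)
The overall nim-sum is X = 6. A stack of size p has a winning move iff p XOR X < p (reduce it to p XOR X).
  5: 5 XOR 6 = 3 < 5 — winning move (to 3).
  12: 12 XOR 6 = 10 < 12 — winning move (to 10).
  1: 1 XOR 6 = 7 ≥ 1 — no move.
  9: 9 XOR 6 = 15 ≥ 9 — no move.
  7: 7 XOR 6 = 1 < 7 — winning move (to 1).
That gives 3 winning moves.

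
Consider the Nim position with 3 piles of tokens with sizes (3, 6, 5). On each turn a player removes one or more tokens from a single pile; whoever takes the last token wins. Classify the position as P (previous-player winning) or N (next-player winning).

Bitwise XOR of the heap sizes:
  011  (3)
  110  (6)
  101  (5)
  ---
  000  (0)
The nim-sum is 0, so this is a P-position: the player to move is in a losing position under optimal play.

P-position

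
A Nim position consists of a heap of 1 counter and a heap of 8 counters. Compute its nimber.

9

Compute the nim-sum pairwise:
1 ^ 8 = 9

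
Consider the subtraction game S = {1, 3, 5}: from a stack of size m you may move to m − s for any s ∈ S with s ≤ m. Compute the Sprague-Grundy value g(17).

1

Compute g(0), g(1), … for moves {1, 3, 5}:
k:     0  1  2  3  4  5  6  7  8  9 10 11 12 13 14 15 16 17
g(k):  0  1  0  1  0  1  0  1  0  1  0  1  0  1  0  1  0  1
So g(17) = 1.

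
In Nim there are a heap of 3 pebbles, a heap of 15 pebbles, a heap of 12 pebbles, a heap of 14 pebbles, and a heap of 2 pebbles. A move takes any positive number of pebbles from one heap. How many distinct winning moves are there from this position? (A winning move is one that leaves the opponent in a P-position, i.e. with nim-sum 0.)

3

Write each in binary and XOR column by column:
  0011  (3)
  1111  (15)
  1100  (12)
  1110  (14)
  0010  (2)
  ----
  1100  (12)
The overall nim-sum is X = 12. A heap of size p has a winning move iff p XOR X < p (reduce it to p XOR X).
  3: 3 XOR 12 = 15 ≥ 3 — no move.
  15: 15 XOR 12 = 3 < 15 — winning move (to 3).
  12: 12 XOR 12 = 0 < 12 — winning move (to 0).
  14: 14 XOR 12 = 2 < 14 — winning move (to 2).
  2: 2 XOR 12 = 14 ≥ 2 — no move.
That gives 3 winning moves.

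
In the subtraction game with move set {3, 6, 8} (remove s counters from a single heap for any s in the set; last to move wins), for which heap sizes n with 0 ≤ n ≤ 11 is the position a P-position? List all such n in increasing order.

0, 1, 2, 11

Build the Grundy sequence with g(k) = mex{g(k−s) : s ∈ {3, 6, 8}, s ≤ k}:
k:     0  1  2  3  4  5  6  7  8  9 10 11
g(k):  0  0  0  1  1  1  2  2  2  3  3  0
The P-positions (g = 0) in 0..11 are 0, 1, 2, 11.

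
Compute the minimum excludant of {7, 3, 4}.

0 is not in the set, so the mex is 0.

0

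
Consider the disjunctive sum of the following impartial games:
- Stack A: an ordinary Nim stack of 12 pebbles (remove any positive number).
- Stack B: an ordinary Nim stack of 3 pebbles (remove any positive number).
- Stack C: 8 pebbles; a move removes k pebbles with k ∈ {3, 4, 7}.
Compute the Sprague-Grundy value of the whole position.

Stack A is a plain Nim stack of size 12, so its Grundy value is 12.
Stack B is a plain Nim stack of size 3, so its Grundy value is 3.
Grundy values for stack C (subtraction set {3, 4, 7}):
k:     0  1  2  3  4  5  6  7  8
g(k):  0  0  0  1  1  1  2  2  2
So g(8) = 2.
The value of a disjunctive sum is the nim-sum of the parts.
Combined value = 12 XOR 3 XOR 2 = 13.

13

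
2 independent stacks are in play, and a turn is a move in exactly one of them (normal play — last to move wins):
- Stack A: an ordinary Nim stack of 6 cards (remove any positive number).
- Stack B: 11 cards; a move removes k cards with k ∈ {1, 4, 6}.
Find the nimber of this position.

Stack A is a plain Nim stack of size 6, so its Grundy value is 6.
For stack B, compute g(0), g(1), … with moves {1, 4, 6}:
g(0) = mex{} = 0
g(1) = mex{0} = 1
g(2) = mex{1} = 0
g(3) = mex{0} = 1
g(4) = mex{0,1} = 2
g(5) = mex{1,2} = 0
g(6) = mex{0} = 1
g(7) = mex{1} = 0
g(8) = mex{0,2} = 1
g(9) = mex{0,1} = 2
g(10) = mex{1,2} = 0
g(11) = mex{0} = 1
So g(11) = 1.
By the Sprague-Grundy theorem, the Grundy value of a sum of independent games is the XOR of the component values.
Combined value = 6 ⊕ 1 = 7.

7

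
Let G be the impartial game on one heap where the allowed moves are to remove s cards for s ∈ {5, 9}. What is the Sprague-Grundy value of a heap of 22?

1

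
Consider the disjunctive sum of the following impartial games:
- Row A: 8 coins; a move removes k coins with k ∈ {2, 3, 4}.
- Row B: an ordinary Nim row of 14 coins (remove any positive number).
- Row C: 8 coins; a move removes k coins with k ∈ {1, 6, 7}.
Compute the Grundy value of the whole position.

Build the Grundy sequence for row A with g(k) = mex{g(k−s) : s ∈ {2, 3, 4}, s ≤ k}:
g(0) = mex{} = 0
g(1) = mex{} = 0
g(2) = mex{0} = 1
g(3) = mex{0} = 1
g(4) = mex{0,1} = 2
g(5) = mex{0,1} = 2
g(6) = mex{1,2} = 0
g(7) = mex{1,2} = 0
g(8) = mex{0,2} = 1
So g(8) = 1.
Row B is a plain Nim row of size 14, so its Grundy value is 14.
Grundy values for row C (subtraction set {1, 6, 7}):
g(0) = mex{} = 0
g(1) = mex{0} = 1
g(2) = mex{1} = 0
g(3) = mex{0} = 1
g(4) = mex{1} = 0
g(5) = mex{0} = 1
g(6) = mex{0,1} = 2
g(7) = mex{0,1,2} = 3
g(8) = mex{0,1,3} = 2
So g(8) = 2.
By the Sprague-Grundy theorem, the Grundy value of a sum of independent games is the XOR of the component values.
Combined value = 1 ⊕ 14 ⊕ 2 = 13.

13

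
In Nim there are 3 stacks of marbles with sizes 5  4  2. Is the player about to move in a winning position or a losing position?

Bitwise XOR of the heap sizes:
  101  (5)
  100  (4)
  010  (2)
  ---
  011  (3)
The nim-sum is 3 ≠ 0, so this is an N-position: the player to move can win.

Winning position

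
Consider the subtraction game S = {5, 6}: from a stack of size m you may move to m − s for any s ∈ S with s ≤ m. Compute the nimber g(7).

1

Compute g(0), g(1), … for moves {5, 6}:
g(0) = mex{} = 0
g(1) = mex{} = 0
g(2) = mex{} = 0
g(3) = mex{} = 0
g(4) = mex{} = 0
g(5) = mex{0} = 1
g(6) = mex{0} = 1
g(7) = mex{0} = 1
So g(7) = 1.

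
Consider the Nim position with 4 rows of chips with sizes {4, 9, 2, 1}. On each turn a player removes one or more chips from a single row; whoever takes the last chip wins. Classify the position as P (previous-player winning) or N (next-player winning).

N-position

Bitwise XOR of the heap sizes:
  0100  (4)
  1001  (9)
  0010  (2)
  0001  (1)
  ----
  1110  (14)
The nim-sum is 14 ≠ 0, so this is an N-position: the player to move can win.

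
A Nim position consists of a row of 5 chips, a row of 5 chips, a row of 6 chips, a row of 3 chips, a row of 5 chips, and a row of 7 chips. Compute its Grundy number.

7

Bitwise XOR of the heap sizes:
  101  (5)
  101  (5)
  110  (6)
  011  (3)
  101  (5)
  111  (7)
  ---
  111  (7)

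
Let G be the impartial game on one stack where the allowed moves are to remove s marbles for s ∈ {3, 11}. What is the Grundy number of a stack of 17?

1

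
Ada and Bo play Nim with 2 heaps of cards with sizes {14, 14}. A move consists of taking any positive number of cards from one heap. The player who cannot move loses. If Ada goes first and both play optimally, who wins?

Bo wins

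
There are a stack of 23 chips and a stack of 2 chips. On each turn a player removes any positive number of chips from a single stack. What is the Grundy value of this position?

Compute the nim-sum pairwise:
23 ⊕ 2 = 21

21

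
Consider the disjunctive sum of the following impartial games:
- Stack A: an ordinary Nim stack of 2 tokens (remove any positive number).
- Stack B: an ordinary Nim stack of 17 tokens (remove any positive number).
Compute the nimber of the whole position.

Stack A is a plain Nim stack of size 2, so its Grundy value is 2.
Stack B is a plain Nim stack of size 17, so its Grundy value is 17.
The value of a disjunctive sum is the nim-sum of the parts.
Combined value = 2 ⊕ 17 = 19.

19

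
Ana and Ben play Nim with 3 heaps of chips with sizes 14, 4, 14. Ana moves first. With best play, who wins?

Compute the nim-sum pairwise:
14 ^ 4 = 10
10 ^ 14 = 4
The nim-sum is 4 ≠ 0, so this is an N-position: the player to move can win; Ana has a winning move.

Ana wins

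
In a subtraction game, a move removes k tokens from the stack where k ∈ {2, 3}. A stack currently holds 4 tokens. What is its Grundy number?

2

Compute g(0), g(1), … for moves {2, 3}:
g(0) = mex{} = 0
g(1) = mex{} = 0
g(2) = mex{0} = 1
g(3) = mex{0} = 1
g(4) = mex{0,1} = 2
So g(4) = 2.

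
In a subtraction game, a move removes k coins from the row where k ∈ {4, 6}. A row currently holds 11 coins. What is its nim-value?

0

Build the Grundy sequence with g(k) = mex{g(k−s) : s ∈ {4, 6}, s ≤ k}:
g(0) = mex{} = 0
g(1) = mex{} = 0
g(2) = mex{} = 0
g(3) = mex{} = 0
g(4) = mex{0} = 1
g(5) = mex{0} = 1
g(6) = mex{0} = 1
g(7) = mex{0} = 1
g(8) = mex{0,1} = 2
g(9) = mex{0,1} = 2
g(10) = mex{1} = 0
g(11) = mex{1} = 0
So g(11) = 0.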